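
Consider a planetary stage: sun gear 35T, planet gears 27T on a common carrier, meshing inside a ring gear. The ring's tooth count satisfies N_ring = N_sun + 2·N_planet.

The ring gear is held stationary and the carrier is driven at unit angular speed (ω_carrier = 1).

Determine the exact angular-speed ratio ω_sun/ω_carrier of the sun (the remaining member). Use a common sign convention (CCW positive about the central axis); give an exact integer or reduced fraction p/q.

124/35

N_ring = 35 + 2·27 = 89
35(ω_s−ω_c) = −89(ω_r−ω_c),  ω_r=0, ω_c=1
ω_s = 1 − (89/35)(0−1) = 124/35
ω_s/ω_c = 124/35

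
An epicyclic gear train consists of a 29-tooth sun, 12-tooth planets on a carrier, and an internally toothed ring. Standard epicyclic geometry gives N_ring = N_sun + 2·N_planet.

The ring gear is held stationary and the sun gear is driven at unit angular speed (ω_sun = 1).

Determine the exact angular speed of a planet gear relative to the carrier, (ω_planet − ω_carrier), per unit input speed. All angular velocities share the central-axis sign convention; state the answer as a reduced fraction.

-1537/984

N_ring = 29 + 2·12 = 53
29(ω_s−ω_c) = −53(ω_r−ω_c),  ω_r=0, ω_s=1
29(1−ω_c) = −53(0−ω_c)  ⇒  82ω_c = 29  ⇒  ω_c = 29/82
sun–planet: 29·(1−29/82) = −12·(ω_p−ω_c)  ⇒  ω_p−ω_c = −(29/12)·(53/82) = -1537/984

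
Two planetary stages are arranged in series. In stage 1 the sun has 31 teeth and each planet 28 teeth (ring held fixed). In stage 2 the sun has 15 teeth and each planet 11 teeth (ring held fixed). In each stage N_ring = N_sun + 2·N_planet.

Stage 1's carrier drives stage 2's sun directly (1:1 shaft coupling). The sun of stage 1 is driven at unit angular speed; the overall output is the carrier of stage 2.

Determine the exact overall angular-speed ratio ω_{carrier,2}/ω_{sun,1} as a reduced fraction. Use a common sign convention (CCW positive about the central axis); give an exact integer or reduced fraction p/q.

465/6136

Stage 1: N_ring = 31 + 2·28 = 87
Stage 1: 31(ω_s−ω_c) = −87(ω_r−ω_c),  ω_r=0, ω_s=1
Stage 1: 31(1−ω_c) = −87(0−ω_c)  ⇒  118ω_c = 31  ⇒  ω_c = 31/118
  ⇒ ω_c¹/ω_s¹ = 31/118
Stage 2: N_ring = 15 + 2·11 = 37
Stage 2: 15(ω_s−ω_c) = −37(ω_r−ω_c),  ω_r=0, ω_s=1
Stage 2: 15(1−ω_c) = −37(0−ω_c)  ⇒  52ω_c = 15  ⇒  ω_c = 15/52
  ⇒ ω_c²/ω_s² = 15/52
Coupling ω_s² = ω_c¹ ⇒ overall = 31/118 × 15/52 = 465/6136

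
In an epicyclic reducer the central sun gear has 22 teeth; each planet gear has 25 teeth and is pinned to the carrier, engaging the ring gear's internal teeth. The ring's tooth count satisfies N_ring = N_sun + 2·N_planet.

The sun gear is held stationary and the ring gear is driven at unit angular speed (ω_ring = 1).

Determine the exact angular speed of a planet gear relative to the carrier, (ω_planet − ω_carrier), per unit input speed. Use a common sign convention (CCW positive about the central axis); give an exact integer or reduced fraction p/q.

792/1175

N_ring = 22 + 2·25 = 72
22(ω_s−ω_c) = −72(ω_r−ω_c),  ω_s=0, ω_r=1
22(0−ω_c) = −72(1−ω_c)  ⇒  94ω_c = 72  ⇒  ω_c = 36/47
sun–planet: 22·(0−36/47) = −25·(ω_p−ω_c)  ⇒  ω_p−ω_c = −(22/25)·(-36/47) = 792/1175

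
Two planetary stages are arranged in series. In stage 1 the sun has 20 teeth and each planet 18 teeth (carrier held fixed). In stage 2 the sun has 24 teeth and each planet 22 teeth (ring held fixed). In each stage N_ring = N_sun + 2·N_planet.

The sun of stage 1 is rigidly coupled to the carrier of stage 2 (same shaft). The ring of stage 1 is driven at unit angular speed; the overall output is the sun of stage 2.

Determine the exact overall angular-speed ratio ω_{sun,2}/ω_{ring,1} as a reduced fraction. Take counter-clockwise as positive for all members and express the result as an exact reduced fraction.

Stage 1: N_ring = 20 + 2·18 = 56
Stage 1: 20(ω_s−ω_c) = −56(ω_r−ω_c),  ω_c=0, ω_r=1
Stage 1: ω_s = 0 − (56/20)(1−0) = -14/5
  ⇒ ω_s¹/ω_r¹ = -14/5
Stage 2: N_ring = 24 + 2·22 = 68
Stage 2: 24(ω_s−ω_c) = −68(ω_r−ω_c),  ω_r=0, ω_c=1
Stage 2: ω_s = 1 − (68/24)(0−1) = 23/6
  ⇒ ω_s²/ω_c² = 23/6
Coupling ω_c² = ω_s¹ ⇒ overall = -14/5 × 23/6 = -161/15

-161/15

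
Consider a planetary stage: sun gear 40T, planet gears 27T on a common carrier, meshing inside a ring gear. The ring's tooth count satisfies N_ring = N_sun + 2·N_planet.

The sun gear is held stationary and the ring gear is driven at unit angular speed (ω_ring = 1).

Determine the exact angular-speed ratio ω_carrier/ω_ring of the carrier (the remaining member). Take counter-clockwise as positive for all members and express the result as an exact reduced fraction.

N_ring = 40 + 2·27 = 94
40(ω_s−ω_c) = −94(ω_r−ω_c),  ω_s=0, ω_r=1
40(0−ω_c) = −94(1−ω_c)  ⇒  134ω_c = 94  ⇒  ω_c = 47/67
ω_c/ω_r = 47/67

47/67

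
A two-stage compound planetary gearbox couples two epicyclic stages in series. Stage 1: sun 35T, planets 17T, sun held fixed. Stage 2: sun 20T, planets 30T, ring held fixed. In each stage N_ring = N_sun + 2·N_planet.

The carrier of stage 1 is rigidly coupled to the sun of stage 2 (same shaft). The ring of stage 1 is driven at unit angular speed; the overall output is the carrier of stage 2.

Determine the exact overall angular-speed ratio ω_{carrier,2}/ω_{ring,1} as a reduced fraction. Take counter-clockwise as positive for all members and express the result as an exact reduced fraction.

Stage 1: N_ring = 35 + 2·17 = 69
Stage 1: 35(ω_s−ω_c) = −69(ω_r−ω_c),  ω_s=0, ω_r=1
Stage 1: 35(0−ω_c) = −69(1−ω_c)  ⇒  104ω_c = 69  ⇒  ω_c = 69/104
  ⇒ ω_c¹/ω_r¹ = 69/104
Stage 2: N_ring = 20 + 2·30 = 80
Stage 2: 20(ω_s−ω_c) = −80(ω_r−ω_c),  ω_r=0, ω_s=1
Stage 2: 20(1−ω_c) = −80(0−ω_c)  ⇒  100ω_c = 20  ⇒  ω_c = 1/5
  ⇒ ω_c²/ω_s² = 1/5
Coupling ω_s² = ω_c¹ ⇒ overall = 69/104 × 1/5 = 69/520

69/520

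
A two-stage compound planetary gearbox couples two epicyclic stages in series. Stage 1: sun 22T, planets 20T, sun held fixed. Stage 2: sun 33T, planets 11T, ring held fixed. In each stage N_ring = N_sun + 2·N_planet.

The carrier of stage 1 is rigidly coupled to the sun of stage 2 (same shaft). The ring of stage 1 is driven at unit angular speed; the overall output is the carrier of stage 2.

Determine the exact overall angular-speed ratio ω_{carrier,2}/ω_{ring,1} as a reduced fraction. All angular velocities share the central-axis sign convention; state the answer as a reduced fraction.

31/112

Stage 1: N_ring = 22 + 2·20 = 62
Stage 1: 22(ω_s−ω_c) = −62(ω_r−ω_c),  ω_s=0, ω_r=1
Stage 1: 22(0−ω_c) = −62(1−ω_c)  ⇒  84ω_c = 62  ⇒  ω_c = 31/42
  ⇒ ω_c¹/ω_r¹ = 31/42
Stage 2: N_ring = 33 + 2·11 = 55
Stage 2: 33(ω_s−ω_c) = −55(ω_r−ω_c),  ω_r=0, ω_s=1
Stage 2: 33(1−ω_c) = −55(0−ω_c)  ⇒  88ω_c = 33  ⇒  ω_c = 3/8
  ⇒ ω_c²/ω_s² = 3/8
Coupling ω_s² = ω_c¹ ⇒ overall = 31/42 × 3/8 = 31/112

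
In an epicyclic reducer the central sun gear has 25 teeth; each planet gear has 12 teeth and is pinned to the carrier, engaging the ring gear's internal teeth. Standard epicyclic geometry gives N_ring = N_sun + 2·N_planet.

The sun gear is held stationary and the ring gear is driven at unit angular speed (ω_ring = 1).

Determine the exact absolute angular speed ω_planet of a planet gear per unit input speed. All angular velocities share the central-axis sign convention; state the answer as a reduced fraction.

N_ring = 25 + 2·12 = 49
25(ω_s−ω_c) = −49(ω_r−ω_c),  ω_s=0, ω_r=1
25(0−ω_c) = −49(1−ω_c)  ⇒  74ω_c = 49  ⇒  ω_c = 49/74
sun–planet: 25·(0−49/74) = −12·(ω_p−ω_c)  ⇒  ω_p−ω_c = −(25/12)·(-49/74) = 1225/888
ω_p = 49/74 + 1225/888 = 49/24

49/24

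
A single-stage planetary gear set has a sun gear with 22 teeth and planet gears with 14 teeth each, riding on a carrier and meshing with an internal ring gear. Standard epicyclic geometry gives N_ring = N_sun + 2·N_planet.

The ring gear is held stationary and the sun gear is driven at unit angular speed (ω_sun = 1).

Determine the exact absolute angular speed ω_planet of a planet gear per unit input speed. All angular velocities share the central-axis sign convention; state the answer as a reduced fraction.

-11/14

N_ring = 22 + 2·14 = 50
22(ω_s−ω_c) = −50(ω_r−ω_c),  ω_r=0, ω_s=1
22(1−ω_c) = −50(0−ω_c)  ⇒  72ω_c = 22  ⇒  ω_c = 11/36
sun–planet: 22·(1−11/36) = −14·(ω_p−ω_c)  ⇒  ω_p−ω_c = −(22/14)·(25/36) = -275/252
ω_p = 11/36 − 275/252 = -11/14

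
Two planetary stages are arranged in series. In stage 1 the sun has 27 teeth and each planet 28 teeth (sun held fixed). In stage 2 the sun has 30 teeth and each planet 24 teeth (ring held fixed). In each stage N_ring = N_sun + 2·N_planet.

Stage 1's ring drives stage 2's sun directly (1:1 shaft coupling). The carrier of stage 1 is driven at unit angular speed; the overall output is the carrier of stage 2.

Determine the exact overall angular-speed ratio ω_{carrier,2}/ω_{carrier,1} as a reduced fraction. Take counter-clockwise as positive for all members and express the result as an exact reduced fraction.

275/747

Stage 1: N_ring = 27 + 2·28 = 83
Stage 1: 27(ω_s−ω_c) = −83(ω_r−ω_c),  ω_s=0, ω_c=1
Stage 1: ω_r = 1 − (27/83)(0−1) = 110/83
  ⇒ ω_r¹/ω_c¹ = 110/83
Stage 2: N_ring = 30 + 2·24 = 78
Stage 2: 30(ω_s−ω_c) = −78(ω_r−ω_c),  ω_r=0, ω_s=1
Stage 2: 30(1−ω_c) = −78(0−ω_c)  ⇒  108ω_c = 30  ⇒  ω_c = 5/18
  ⇒ ω_c²/ω_s² = 5/18
Coupling ω_s² = ω_r¹ ⇒ overall = 110/83 × 5/18 = 275/747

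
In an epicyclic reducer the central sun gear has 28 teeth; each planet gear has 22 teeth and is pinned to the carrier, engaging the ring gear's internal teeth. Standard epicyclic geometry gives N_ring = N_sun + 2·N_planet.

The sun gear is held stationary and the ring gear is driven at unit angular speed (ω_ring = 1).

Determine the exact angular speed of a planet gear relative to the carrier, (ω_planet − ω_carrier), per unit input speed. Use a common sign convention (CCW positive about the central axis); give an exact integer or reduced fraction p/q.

N_ring = 28 + 2·22 = 72
28(ω_s−ω_c) = −72(ω_r−ω_c),  ω_s=0, ω_r=1
28(0−ω_c) = −72(1−ω_c)  ⇒  100ω_c = 72  ⇒  ω_c = 18/25
sun–planet: 28·(0−18/25) = −22·(ω_p−ω_c)  ⇒  ω_p−ω_c = −(28/22)·(-18/25) = 252/275

252/275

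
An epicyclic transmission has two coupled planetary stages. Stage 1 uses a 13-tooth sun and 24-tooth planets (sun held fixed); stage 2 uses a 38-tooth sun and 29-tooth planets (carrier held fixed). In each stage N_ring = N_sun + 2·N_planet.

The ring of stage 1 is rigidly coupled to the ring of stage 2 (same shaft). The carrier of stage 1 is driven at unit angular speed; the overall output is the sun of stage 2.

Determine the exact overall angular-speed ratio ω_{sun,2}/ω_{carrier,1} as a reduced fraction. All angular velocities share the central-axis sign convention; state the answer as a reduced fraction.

-3552/1159

Stage 1: N_ring = 13 + 2·24 = 61
Stage 1: 13(ω_s−ω_c) = −61(ω_r−ω_c),  ω_s=0, ω_c=1
Stage 1: ω_r = 1 − (13/61)(0−1) = 74/61
  ⇒ ω_r¹/ω_c¹ = 74/61
Stage 2: N_ring = 38 + 2·29 = 96
Stage 2: 38(ω_s−ω_c) = −96(ω_r−ω_c),  ω_c=0, ω_r=1
Stage 2: ω_s = 0 − (96/38)(1−0) = -48/19
  ⇒ ω_s²/ω_r² = -48/19
Coupling ω_r² = ω_r¹ ⇒ overall = 74/61 × -48/19 = -3552/1159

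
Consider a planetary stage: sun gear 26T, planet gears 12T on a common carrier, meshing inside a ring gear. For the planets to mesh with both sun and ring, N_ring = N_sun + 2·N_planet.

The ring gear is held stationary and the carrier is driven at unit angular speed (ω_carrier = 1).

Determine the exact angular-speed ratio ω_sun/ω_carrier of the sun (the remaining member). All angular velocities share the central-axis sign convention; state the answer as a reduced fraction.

N_ring = 26 + 2·12 = 50
26(ω_s−ω_c) = −50(ω_r−ω_c),  ω_r=0, ω_c=1
ω_s = 1 − (50/26)(0−1) = 38/13
ω_s/ω_c = 38/13

38/13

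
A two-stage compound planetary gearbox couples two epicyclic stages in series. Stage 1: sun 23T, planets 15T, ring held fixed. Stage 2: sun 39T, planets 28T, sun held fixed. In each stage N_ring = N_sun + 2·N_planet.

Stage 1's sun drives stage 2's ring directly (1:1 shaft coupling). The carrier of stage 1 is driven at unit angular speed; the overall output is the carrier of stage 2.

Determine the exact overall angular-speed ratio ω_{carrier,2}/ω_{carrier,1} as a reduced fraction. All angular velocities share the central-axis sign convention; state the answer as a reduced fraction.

Stage 1: N_ring = 23 + 2·15 = 53
Stage 1: 23(ω_s−ω_c) = −53(ω_r−ω_c),  ω_r=0, ω_c=1
Stage 1: ω_s = 1 − (53/23)(0−1) = 76/23
  ⇒ ω_s¹/ω_c¹ = 76/23
Stage 2: N_ring = 39 + 2·28 = 95
Stage 2: 39(ω_s−ω_c) = −95(ω_r−ω_c),  ω_s=0, ω_r=1
Stage 2: 39(0−ω_c) = −95(1−ω_c)  ⇒  134ω_c = 95  ⇒  ω_c = 95/134
  ⇒ ω_c²/ω_r² = 95/134
Coupling ω_r² = ω_s¹ ⇒ overall = 76/23 × 95/134 = 3610/1541

3610/1541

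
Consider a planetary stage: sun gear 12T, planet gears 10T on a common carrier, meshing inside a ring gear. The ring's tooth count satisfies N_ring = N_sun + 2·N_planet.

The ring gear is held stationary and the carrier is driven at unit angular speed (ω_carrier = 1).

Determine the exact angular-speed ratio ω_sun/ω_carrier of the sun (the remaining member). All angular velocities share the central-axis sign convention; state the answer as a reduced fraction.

N_ring = 12 + 2·10 = 32
12(ω_s−ω_c) = −32(ω_r−ω_c),  ω_r=0, ω_c=1
ω_s = 1 − (32/12)(0−1) = 11/3
ω_s/ω_c = 11/3

11/3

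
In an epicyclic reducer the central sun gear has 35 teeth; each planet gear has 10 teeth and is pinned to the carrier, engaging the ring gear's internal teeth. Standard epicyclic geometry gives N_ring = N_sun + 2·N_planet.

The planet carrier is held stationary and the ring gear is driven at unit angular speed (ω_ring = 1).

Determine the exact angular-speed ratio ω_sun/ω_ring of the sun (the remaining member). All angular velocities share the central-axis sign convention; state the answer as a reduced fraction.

N_ring = 35 + 2·10 = 55
35(ω_s−ω_c) = −55(ω_r−ω_c),  ω_c=0, ω_r=1
ω_s = 0 − (55/35)(1−0) = -11/7
ω_s/ω_r = -11/7

-11/7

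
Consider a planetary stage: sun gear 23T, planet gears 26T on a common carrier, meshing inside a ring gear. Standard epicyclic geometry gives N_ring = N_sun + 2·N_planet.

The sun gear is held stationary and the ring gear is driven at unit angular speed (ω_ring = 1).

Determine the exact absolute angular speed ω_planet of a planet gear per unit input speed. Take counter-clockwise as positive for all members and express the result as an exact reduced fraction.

75/52

N_ring = 23 + 2·26 = 75
23(ω_s−ω_c) = −75(ω_r−ω_c),  ω_s=0, ω_r=1
23(0−ω_c) = −75(1−ω_c)  ⇒  98ω_c = 75  ⇒  ω_c = 75/98
sun–planet: 23·(0−75/98) = −26·(ω_p−ω_c)  ⇒  ω_p−ω_c = −(23/26)·(-75/98) = 1725/2548
ω_p = 75/98 + 1725/2548 = 75/52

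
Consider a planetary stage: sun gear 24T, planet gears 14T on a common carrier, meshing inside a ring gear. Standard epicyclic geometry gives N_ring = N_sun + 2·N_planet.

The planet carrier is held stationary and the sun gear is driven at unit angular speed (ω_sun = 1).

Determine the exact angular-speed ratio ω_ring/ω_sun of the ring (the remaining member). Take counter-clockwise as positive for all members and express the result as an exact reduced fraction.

-6/13

N_ring = 24 + 2·14 = 52
24(ω_s−ω_c) = −52(ω_r−ω_c),  ω_c=0, ω_s=1
ω_r = 0 − (24/52)(1−0) = -6/13
ω_r/ω_s = -6/13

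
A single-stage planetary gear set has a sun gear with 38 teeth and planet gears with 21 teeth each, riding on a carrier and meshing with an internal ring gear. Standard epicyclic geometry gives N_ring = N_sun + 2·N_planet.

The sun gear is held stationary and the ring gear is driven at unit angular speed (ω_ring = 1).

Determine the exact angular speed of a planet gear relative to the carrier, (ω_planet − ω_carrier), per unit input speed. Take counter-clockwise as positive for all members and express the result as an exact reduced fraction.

1520/1239

N_ring = 38 + 2·21 = 80
38(ω_s−ω_c) = −80(ω_r−ω_c),  ω_s=0, ω_r=1
38(0−ω_c) = −80(1−ω_c)  ⇒  118ω_c = 80  ⇒  ω_c = 40/59
sun–planet: 38·(0−40/59) = −21·(ω_p−ω_c)  ⇒  ω_p−ω_c = −(38/21)·(-40/59) = 1520/1239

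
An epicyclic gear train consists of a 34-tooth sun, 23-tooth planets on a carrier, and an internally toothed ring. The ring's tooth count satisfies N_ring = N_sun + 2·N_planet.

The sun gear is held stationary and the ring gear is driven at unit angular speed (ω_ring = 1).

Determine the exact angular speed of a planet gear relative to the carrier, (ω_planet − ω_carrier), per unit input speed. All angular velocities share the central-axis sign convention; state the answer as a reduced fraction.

N_ring = 34 + 2·23 = 80
34(ω_s−ω_c) = −80(ω_r−ω_c),  ω_s=0, ω_r=1
34(0−ω_c) = −80(1−ω_c)  ⇒  114ω_c = 80  ⇒  ω_c = 40/57
sun–planet: 34·(0−40/57) = −23·(ω_p−ω_c)  ⇒  ω_p−ω_c = −(34/23)·(-40/57) = 1360/1311

1360/1311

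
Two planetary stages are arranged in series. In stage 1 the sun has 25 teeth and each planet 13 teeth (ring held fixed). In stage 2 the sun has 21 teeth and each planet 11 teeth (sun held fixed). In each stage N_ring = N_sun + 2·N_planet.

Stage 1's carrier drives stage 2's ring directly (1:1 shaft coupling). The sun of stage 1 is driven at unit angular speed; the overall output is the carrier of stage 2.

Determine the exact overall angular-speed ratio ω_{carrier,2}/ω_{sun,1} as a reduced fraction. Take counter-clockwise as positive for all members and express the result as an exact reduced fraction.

1075/4864

Stage 1: N_ring = 25 + 2·13 = 51
Stage 1: 25(ω_s−ω_c) = −51(ω_r−ω_c),  ω_r=0, ω_s=1
Stage 1: 25(1−ω_c) = −51(0−ω_c)  ⇒  76ω_c = 25  ⇒  ω_c = 25/76
  ⇒ ω_c¹/ω_s¹ = 25/76
Stage 2: N_ring = 21 + 2·11 = 43
Stage 2: 21(ω_s−ω_c) = −43(ω_r−ω_c),  ω_s=0, ω_r=1
Stage 2: 21(0−ω_c) = −43(1−ω_c)  ⇒  64ω_c = 43  ⇒  ω_c = 43/64
  ⇒ ω_c²/ω_r² = 43/64
Coupling ω_r² = ω_c¹ ⇒ overall = 25/76 × 43/64 = 1075/4864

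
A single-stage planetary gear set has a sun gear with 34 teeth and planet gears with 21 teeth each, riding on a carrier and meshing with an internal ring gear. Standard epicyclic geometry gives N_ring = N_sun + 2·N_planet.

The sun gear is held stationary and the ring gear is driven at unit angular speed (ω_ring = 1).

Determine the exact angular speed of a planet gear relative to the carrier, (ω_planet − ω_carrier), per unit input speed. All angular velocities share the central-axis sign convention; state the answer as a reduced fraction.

1292/1155

N_ring = 34 + 2·21 = 76
34(ω_s−ω_c) = −76(ω_r−ω_c),  ω_s=0, ω_r=1
34(0−ω_c) = −76(1−ω_c)  ⇒  110ω_c = 76  ⇒  ω_c = 38/55
sun–planet: 34·(0−38/55) = −21·(ω_p−ω_c)  ⇒  ω_p−ω_c = −(34/21)·(-38/55) = 1292/1155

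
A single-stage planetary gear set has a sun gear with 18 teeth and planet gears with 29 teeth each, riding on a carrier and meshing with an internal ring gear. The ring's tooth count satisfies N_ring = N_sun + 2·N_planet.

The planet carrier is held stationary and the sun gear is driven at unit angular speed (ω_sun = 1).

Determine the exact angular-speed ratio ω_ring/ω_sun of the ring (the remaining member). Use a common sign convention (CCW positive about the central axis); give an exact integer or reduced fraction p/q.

N_ring = 18 + 2·29 = 76
18(ω_s−ω_c) = −76(ω_r−ω_c),  ω_c=0, ω_s=1
ω_r = 0 − (18/76)(1−0) = -9/38
ω_r/ω_s = -9/38

-9/38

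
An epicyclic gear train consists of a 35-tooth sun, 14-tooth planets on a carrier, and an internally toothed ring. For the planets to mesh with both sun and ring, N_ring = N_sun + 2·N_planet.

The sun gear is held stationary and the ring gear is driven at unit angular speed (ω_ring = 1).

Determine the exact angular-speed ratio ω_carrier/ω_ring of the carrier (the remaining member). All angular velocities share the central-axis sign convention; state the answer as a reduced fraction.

9/14

N_ring = 35 + 2·14 = 63
35(ω_s−ω_c) = −63(ω_r−ω_c),  ω_s=0, ω_r=1
35(0−ω_c) = −63(1−ω_c)  ⇒  98ω_c = 63  ⇒  ω_c = 9/14
ω_c/ω_r = 9/14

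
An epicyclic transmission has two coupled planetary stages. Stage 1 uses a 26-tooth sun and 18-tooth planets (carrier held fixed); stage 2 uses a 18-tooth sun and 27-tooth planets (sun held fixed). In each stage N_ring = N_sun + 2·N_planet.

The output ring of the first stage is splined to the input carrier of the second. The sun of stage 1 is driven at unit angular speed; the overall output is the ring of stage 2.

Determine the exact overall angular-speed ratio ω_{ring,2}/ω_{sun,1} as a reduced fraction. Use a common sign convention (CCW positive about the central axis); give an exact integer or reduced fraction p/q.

Stage 1: N_ring = 26 + 2·18 = 62
Stage 1: 26(ω_s−ω_c) = −62(ω_r−ω_c),  ω_c=0, ω_s=1
Stage 1: ω_r = 0 − (26/62)(1−0) = -13/31
  ⇒ ω_r¹/ω_s¹ = -13/31
Stage 2: N_ring = 18 + 2·27 = 72
Stage 2: 18(ω_s−ω_c) = −72(ω_r−ω_c),  ω_s=0, ω_c=1
Stage 2: ω_r = 1 − (18/72)(0−1) = 5/4
  ⇒ ω_r²/ω_c² = 5/4
Coupling ω_c² = ω_r¹ ⇒ overall = -13/31 × 5/4 = -65/124

-65/124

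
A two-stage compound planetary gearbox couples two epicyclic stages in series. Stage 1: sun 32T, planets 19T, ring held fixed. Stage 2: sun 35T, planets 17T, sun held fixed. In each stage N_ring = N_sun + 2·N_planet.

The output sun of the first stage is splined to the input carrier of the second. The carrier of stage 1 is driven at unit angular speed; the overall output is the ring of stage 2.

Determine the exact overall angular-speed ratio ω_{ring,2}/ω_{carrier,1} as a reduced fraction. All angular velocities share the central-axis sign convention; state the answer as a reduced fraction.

Stage 1: N_ring = 32 + 2·19 = 70
Stage 1: 32(ω_s−ω_c) = −70(ω_r−ω_c),  ω_r=0, ω_c=1
Stage 1: ω_s = 1 − (70/32)(0−1) = 51/16
  ⇒ ω_s¹/ω_c¹ = 51/16
Stage 2: N_ring = 35 + 2·17 = 69
Stage 2: 35(ω_s−ω_c) = −69(ω_r−ω_c),  ω_s=0, ω_c=1
Stage 2: ω_r = 1 − (35/69)(0−1) = 104/69
  ⇒ ω_r²/ω_c² = 104/69
Coupling ω_c² = ω_s¹ ⇒ overall = 51/16 × 104/69 = 221/46

221/46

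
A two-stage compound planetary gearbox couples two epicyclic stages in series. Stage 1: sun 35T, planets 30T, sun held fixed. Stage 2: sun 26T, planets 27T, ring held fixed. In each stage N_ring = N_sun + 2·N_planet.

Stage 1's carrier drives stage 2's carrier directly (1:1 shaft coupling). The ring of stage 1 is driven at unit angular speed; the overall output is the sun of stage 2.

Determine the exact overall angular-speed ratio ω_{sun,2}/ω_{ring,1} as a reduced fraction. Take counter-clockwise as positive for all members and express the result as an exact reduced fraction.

Stage 1: N_ring = 35 + 2·30 = 95
Stage 1: 35(ω_s−ω_c) = −95(ω_r−ω_c),  ω_s=0, ω_r=1
Stage 1: 35(0−ω_c) = −95(1−ω_c)  ⇒  130ω_c = 95  ⇒  ω_c = 19/26
  ⇒ ω_c¹/ω_r¹ = 19/26
Stage 2: N_ring = 26 + 2·27 = 80
Stage 2: 26(ω_s−ω_c) = −80(ω_r−ω_c),  ω_r=0, ω_c=1
Stage 2: ω_s = 1 − (80/26)(0−1) = 53/13
  ⇒ ω_s²/ω_c² = 53/13
Coupling ω_c² = ω_c¹ ⇒ overall = 19/26 × 53/13 = 1007/338

1007/338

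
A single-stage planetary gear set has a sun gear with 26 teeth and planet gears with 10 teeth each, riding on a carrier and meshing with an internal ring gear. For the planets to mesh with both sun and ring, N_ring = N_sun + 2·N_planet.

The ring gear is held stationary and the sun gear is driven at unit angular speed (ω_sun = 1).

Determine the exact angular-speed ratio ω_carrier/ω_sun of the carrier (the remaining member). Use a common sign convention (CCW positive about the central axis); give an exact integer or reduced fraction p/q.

13/36

N_ring = 26 + 2·10 = 46
26(ω_s−ω_c) = −46(ω_r−ω_c),  ω_r=0, ω_s=1
26(1−ω_c) = −46(0−ω_c)  ⇒  72ω_c = 26  ⇒  ω_c = 13/36
ω_c/ω_s = 13/36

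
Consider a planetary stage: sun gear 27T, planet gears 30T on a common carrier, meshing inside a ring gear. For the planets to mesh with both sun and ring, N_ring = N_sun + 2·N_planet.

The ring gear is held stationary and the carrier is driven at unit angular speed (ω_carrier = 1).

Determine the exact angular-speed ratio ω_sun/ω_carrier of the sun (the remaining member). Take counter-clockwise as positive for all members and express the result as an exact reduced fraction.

N_ring = 27 + 2·30 = 87
27(ω_s−ω_c) = −87(ω_r−ω_c),  ω_r=0, ω_c=1
ω_s = 1 − (87/27)(0−1) = 38/9
ω_s/ω_c = 38/9

38/9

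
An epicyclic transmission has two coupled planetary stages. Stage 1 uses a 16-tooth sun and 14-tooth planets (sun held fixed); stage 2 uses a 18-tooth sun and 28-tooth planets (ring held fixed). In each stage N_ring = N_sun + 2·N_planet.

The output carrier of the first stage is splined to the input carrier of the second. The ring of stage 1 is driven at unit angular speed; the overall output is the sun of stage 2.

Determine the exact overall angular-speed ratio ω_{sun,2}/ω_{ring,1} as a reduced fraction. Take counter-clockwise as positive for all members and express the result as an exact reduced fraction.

506/135

Stage 1: N_ring = 16 + 2·14 = 44
Stage 1: 16(ω_s−ω_c) = −44(ω_r−ω_c),  ω_s=0, ω_r=1
Stage 1: 16(0−ω_c) = −44(1−ω_c)  ⇒  60ω_c = 44  ⇒  ω_c = 11/15
  ⇒ ω_c¹/ω_r¹ = 11/15
Stage 2: N_ring = 18 + 2·28 = 74
Stage 2: 18(ω_s−ω_c) = −74(ω_r−ω_c),  ω_r=0, ω_c=1
Stage 2: ω_s = 1 − (74/18)(0−1) = 46/9
  ⇒ ω_s²/ω_c² = 46/9
Coupling ω_c² = ω_c¹ ⇒ overall = 11/15 × 46/9 = 506/135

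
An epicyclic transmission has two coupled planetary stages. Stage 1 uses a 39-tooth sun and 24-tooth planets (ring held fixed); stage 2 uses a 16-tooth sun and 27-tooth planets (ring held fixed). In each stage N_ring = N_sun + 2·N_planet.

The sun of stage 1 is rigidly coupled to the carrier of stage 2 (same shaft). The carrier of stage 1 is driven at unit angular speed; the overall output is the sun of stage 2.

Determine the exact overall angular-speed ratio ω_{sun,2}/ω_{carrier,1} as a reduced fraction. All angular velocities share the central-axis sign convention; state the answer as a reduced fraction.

903/52

Stage 1: N_ring = 39 + 2·24 = 87
Stage 1: 39(ω_s−ω_c) = −87(ω_r−ω_c),  ω_r=0, ω_c=1
Stage 1: ω_s = 1 − (87/39)(0−1) = 42/13
  ⇒ ω_s¹/ω_c¹ = 42/13
Stage 2: N_ring = 16 + 2·27 = 70
Stage 2: 16(ω_s−ω_c) = −70(ω_r−ω_c),  ω_r=0, ω_c=1
Stage 2: ω_s = 1 − (70/16)(0−1) = 43/8
  ⇒ ω_s²/ω_c² = 43/8
Coupling ω_c² = ω_s¹ ⇒ overall = 42/13 × 43/8 = 903/52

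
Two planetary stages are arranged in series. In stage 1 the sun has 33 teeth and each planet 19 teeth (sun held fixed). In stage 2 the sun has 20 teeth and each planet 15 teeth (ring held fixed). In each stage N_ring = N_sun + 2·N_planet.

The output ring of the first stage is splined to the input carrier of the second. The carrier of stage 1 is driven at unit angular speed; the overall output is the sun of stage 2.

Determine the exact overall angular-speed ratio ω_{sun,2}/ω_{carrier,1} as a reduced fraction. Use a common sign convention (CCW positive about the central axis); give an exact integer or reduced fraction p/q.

Stage 1: N_ring = 33 + 2·19 = 71
Stage 1: 33(ω_s−ω_c) = −71(ω_r−ω_c),  ω_s=0, ω_c=1
Stage 1: ω_r = 1 − (33/71)(0−1) = 104/71
  ⇒ ω_r¹/ω_c¹ = 104/71
Stage 2: N_ring = 20 + 2·15 = 50
Stage 2: 20(ω_s−ω_c) = −50(ω_r−ω_c),  ω_r=0, ω_c=1
Stage 2: ω_s = 1 − (50/20)(0−1) = 7/2
  ⇒ ω_s²/ω_c² = 7/2
Coupling ω_c² = ω_r¹ ⇒ overall = 104/71 × 7/2 = 364/71

364/71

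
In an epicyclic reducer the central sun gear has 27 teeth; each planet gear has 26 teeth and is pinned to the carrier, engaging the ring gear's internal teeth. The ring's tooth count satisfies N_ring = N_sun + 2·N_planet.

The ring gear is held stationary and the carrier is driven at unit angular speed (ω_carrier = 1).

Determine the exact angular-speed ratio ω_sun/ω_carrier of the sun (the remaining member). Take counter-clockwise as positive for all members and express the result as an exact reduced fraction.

106/27

N_ring = 27 + 2·26 = 79
27(ω_s−ω_c) = −79(ω_r−ω_c),  ω_r=0, ω_c=1
ω_s = 1 − (79/27)(0−1) = 106/27
ω_s/ω_c = 106/27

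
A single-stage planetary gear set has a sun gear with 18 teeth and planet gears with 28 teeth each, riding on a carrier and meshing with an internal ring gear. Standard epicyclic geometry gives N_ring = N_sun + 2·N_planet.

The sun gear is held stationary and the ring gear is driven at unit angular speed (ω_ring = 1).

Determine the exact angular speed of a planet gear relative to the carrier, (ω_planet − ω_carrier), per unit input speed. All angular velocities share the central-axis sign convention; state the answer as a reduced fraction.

N_ring = 18 + 2·28 = 74
18(ω_s−ω_c) = −74(ω_r−ω_c),  ω_s=0, ω_r=1
18(0−ω_c) = −74(1−ω_c)  ⇒  92ω_c = 74  ⇒  ω_c = 37/46
sun–planet: 18·(0−37/46) = −28·(ω_p−ω_c)  ⇒  ω_p−ω_c = −(18/28)·(-37/46) = 333/644

333/644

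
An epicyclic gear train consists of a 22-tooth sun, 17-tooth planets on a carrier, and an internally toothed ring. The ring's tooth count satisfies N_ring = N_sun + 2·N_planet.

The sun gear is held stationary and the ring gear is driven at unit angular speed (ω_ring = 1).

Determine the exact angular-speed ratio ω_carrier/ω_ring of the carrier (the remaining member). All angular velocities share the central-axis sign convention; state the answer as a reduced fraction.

N_ring = 22 + 2·17 = 56
22(ω_s−ω_c) = −56(ω_r−ω_c),  ω_s=0, ω_r=1
22(0−ω_c) = −56(1−ω_c)  ⇒  78ω_c = 56  ⇒  ω_c = 28/39
ω_c/ω_r = 28/39

28/39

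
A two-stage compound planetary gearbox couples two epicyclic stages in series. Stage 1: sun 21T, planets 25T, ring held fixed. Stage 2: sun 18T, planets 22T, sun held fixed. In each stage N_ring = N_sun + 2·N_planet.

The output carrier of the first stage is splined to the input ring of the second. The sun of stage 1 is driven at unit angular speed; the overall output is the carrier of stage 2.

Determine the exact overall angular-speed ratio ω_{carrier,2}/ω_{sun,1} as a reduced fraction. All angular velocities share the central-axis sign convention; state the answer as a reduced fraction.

651/3680

Stage 1: N_ring = 21 + 2·25 = 71
Stage 1: 21(ω_s−ω_c) = −71(ω_r−ω_c),  ω_r=0, ω_s=1
Stage 1: 21(1−ω_c) = −71(0−ω_c)  ⇒  92ω_c = 21  ⇒  ω_c = 21/92
  ⇒ ω_c¹/ω_s¹ = 21/92
Stage 2: N_ring = 18 + 2·22 = 62
Stage 2: 18(ω_s−ω_c) = −62(ω_r−ω_c),  ω_s=0, ω_r=1
Stage 2: 18(0−ω_c) = −62(1−ω_c)  ⇒  80ω_c = 62  ⇒  ω_c = 31/40
  ⇒ ω_c²/ω_r² = 31/40
Coupling ω_r² = ω_c¹ ⇒ overall = 21/92 × 31/40 = 651/3680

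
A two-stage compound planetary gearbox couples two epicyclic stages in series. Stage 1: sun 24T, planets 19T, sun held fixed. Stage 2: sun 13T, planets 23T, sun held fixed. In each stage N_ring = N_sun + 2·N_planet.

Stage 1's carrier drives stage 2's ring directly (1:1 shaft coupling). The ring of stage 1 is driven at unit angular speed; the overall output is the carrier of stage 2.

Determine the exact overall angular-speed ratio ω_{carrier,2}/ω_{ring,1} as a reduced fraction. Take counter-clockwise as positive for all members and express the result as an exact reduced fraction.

Stage 1: N_ring = 24 + 2·19 = 62
Stage 1: 24(ω_s−ω_c) = −62(ω_r−ω_c),  ω_s=0, ω_r=1
Stage 1: 24(0−ω_c) = −62(1−ω_c)  ⇒  86ω_c = 62  ⇒  ω_c = 31/43
  ⇒ ω_c¹/ω_r¹ = 31/43
Stage 2: N_ring = 13 + 2·23 = 59
Stage 2: 13(ω_s−ω_c) = −59(ω_r−ω_c),  ω_s=0, ω_r=1
Stage 2: 13(0−ω_c) = −59(1−ω_c)  ⇒  72ω_c = 59  ⇒  ω_c = 59/72
  ⇒ ω_c²/ω_r² = 59/72
Coupling ω_r² = ω_c¹ ⇒ overall = 31/43 × 59/72 = 1829/3096

1829/3096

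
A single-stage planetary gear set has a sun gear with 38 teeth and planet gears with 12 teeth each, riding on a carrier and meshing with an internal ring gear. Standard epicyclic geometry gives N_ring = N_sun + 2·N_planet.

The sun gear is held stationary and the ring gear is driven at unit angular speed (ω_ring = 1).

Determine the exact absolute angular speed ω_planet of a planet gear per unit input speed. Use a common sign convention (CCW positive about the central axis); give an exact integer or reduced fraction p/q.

31/12

N_ring = 38 + 2·12 = 62
38(ω_s−ω_c) = −62(ω_r−ω_c),  ω_s=0, ω_r=1
38(0−ω_c) = −62(1−ω_c)  ⇒  100ω_c = 62  ⇒  ω_c = 31/50
sun–planet: 38·(0−31/50) = −12·(ω_p−ω_c)  ⇒  ω_p−ω_c = −(38/12)·(-31/50) = 589/300
ω_p = 31/50 + 589/300 = 31/12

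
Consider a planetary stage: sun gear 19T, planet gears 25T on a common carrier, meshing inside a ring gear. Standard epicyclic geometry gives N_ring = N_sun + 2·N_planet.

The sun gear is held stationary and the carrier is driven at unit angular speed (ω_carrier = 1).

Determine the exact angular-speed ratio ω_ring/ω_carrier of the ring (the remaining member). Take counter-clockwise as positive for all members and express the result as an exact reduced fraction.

N_ring = 19 + 2·25 = 69
19(ω_s−ω_c) = −69(ω_r−ω_c),  ω_s=0, ω_c=1
ω_r = 1 − (19/69)(0−1) = 88/69
ω_r/ω_c = 88/69

88/69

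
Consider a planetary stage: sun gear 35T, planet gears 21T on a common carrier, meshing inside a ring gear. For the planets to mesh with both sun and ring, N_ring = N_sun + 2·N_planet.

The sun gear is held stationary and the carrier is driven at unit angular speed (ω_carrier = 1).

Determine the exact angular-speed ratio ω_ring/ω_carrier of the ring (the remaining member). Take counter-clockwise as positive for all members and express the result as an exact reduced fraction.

N_ring = 35 + 2·21 = 77
35(ω_s−ω_c) = −77(ω_r−ω_c),  ω_s=0, ω_c=1
ω_r = 1 − (35/77)(0−1) = 16/11
ω_r/ω_c = 16/11

16/11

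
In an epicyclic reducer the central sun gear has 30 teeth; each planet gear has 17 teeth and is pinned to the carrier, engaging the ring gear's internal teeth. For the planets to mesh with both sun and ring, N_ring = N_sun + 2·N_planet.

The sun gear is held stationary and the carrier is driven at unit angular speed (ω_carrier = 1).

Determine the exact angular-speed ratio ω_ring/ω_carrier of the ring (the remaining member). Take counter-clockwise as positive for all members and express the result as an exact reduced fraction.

N_ring = 30 + 2·17 = 64
30(ω_s−ω_c) = −64(ω_r−ω_c),  ω_s=0, ω_c=1
ω_r = 1 − (30/64)(0−1) = 47/32
ω_r/ω_c = 47/32

47/32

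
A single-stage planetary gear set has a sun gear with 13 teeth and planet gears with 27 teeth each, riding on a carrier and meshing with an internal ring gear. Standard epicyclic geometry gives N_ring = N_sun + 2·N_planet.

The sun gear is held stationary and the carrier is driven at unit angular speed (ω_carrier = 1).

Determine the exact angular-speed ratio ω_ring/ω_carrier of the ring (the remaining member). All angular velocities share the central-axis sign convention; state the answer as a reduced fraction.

80/67

N_ring = 13 + 2·27 = 67
13(ω_s−ω_c) = −67(ω_r−ω_c),  ω_s=0, ω_c=1
ω_r = 1 − (13/67)(0−1) = 80/67
ω_r/ω_c = 80/67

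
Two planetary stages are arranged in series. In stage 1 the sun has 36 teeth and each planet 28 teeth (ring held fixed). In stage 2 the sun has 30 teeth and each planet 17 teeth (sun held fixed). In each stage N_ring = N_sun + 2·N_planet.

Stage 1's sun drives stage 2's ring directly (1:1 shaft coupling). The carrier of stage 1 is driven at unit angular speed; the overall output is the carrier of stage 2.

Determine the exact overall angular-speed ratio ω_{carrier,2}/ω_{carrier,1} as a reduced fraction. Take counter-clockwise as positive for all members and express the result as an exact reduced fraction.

Stage 1: N_ring = 36 + 2·28 = 92
Stage 1: 36(ω_s−ω_c) = −92(ω_r−ω_c),  ω_r=0, ω_c=1
Stage 1: ω_s = 1 − (92/36)(0−1) = 32/9
  ⇒ ω_s¹/ω_c¹ = 32/9
Stage 2: N_ring = 30 + 2·17 = 64
Stage 2: 30(ω_s−ω_c) = −64(ω_r−ω_c),  ω_s=0, ω_r=1
Stage 2: 30(0−ω_c) = −64(1−ω_c)  ⇒  94ω_c = 64  ⇒  ω_c = 32/47
  ⇒ ω_c²/ω_r² = 32/47
Coupling ω_r² = ω_s¹ ⇒ overall = 32/9 × 32/47 = 1024/423

1024/423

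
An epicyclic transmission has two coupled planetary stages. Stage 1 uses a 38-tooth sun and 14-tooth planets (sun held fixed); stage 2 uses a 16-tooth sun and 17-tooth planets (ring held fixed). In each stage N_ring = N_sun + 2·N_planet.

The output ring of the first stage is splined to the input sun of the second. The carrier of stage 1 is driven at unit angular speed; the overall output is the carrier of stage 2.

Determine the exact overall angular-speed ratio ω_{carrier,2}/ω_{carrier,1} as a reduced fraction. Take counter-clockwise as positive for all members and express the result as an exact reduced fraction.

416/1089

Stage 1: N_ring = 38 + 2·14 = 66
Stage 1: 38(ω_s−ω_c) = −66(ω_r−ω_c),  ω_s=0, ω_c=1
Stage 1: ω_r = 1 − (38/66)(0−1) = 52/33
  ⇒ ω_r¹/ω_c¹ = 52/33
Stage 2: N_ring = 16 + 2·17 = 50
Stage 2: 16(ω_s−ω_c) = −50(ω_r−ω_c),  ω_r=0, ω_s=1
Stage 2: 16(1−ω_c) = −50(0−ω_c)  ⇒  66ω_c = 16  ⇒  ω_c = 8/33
  ⇒ ω_c²/ω_s² = 8/33
Coupling ω_s² = ω_r¹ ⇒ overall = 52/33 × 8/33 = 416/1089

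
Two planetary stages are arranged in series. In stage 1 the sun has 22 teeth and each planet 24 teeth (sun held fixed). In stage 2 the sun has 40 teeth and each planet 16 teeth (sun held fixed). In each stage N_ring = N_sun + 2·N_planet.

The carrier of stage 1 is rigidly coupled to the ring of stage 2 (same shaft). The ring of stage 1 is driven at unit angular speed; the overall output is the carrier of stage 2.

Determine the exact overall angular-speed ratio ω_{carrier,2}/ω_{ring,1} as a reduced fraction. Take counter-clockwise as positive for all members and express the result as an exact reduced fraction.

45/92

Stage 1: N_ring = 22 + 2·24 = 70
Stage 1: 22(ω_s−ω_c) = −70(ω_r−ω_c),  ω_s=0, ω_r=1
Stage 1: 22(0−ω_c) = −70(1−ω_c)  ⇒  92ω_c = 70  ⇒  ω_c = 35/46
  ⇒ ω_c¹/ω_r¹ = 35/46
Stage 2: N_ring = 40 + 2·16 = 72
Stage 2: 40(ω_s−ω_c) = −72(ω_r−ω_c),  ω_s=0, ω_r=1
Stage 2: 40(0−ω_c) = −72(1−ω_c)  ⇒  112ω_c = 72  ⇒  ω_c = 9/14
  ⇒ ω_c²/ω_r² = 9/14
Coupling ω_r² = ω_c¹ ⇒ overall = 35/46 × 9/14 = 45/92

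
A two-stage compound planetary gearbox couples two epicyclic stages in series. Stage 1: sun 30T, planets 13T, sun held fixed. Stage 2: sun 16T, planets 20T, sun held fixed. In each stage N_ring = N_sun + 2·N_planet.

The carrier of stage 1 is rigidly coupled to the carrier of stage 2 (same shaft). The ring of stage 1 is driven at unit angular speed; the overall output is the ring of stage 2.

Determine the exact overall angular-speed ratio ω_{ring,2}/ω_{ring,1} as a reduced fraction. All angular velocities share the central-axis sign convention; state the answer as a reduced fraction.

Stage 1: N_ring = 30 + 2·13 = 56
Stage 1: 30(ω_s−ω_c) = −56(ω_r−ω_c),  ω_s=0, ω_r=1
Stage 1: 30(0−ω_c) = −56(1−ω_c)  ⇒  86ω_c = 56  ⇒  ω_c = 28/43
  ⇒ ω_c¹/ω_r¹ = 28/43
Stage 2: N_ring = 16 + 2·20 = 56
Stage 2: 16(ω_s−ω_c) = −56(ω_r−ω_c),  ω_s=0, ω_c=1
Stage 2: ω_r = 1 − (16/56)(0−1) = 9/7
  ⇒ ω_r²/ω_c² = 9/7
Coupling ω_c² = ω_c¹ ⇒ overall = 28/43 × 9/7 = 36/43

36/43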